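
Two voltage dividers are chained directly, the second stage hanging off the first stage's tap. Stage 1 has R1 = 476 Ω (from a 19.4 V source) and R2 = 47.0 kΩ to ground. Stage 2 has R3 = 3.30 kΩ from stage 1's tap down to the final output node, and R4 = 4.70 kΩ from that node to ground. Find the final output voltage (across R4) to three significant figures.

Stage 2 presents R3+R4 = 8000 Ω as a load on stage 1's tap.
Stage 1's lower leg becomes R2‖(R3+R4) = 6836 Ω, so V_mid = 19.4 × 6836/7312 = 18.14 V.
Stage 2 is itself unloaded: V_out = V_mid × R4/(R3+R4) = 18.14 × 4700/8000 = 10.7 V.

V_out ≈ 10.7 V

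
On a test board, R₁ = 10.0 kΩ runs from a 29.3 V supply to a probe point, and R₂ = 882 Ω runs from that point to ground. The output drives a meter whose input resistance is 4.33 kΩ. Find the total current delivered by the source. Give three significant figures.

R₂‖R_L = 732.7 Ω, so the source sees R₁ + R₂‖R_L = 10730 Ω.
I = 29.3 V / 10730 Ω = 2.73 mA.

I ≈ 2.73 mA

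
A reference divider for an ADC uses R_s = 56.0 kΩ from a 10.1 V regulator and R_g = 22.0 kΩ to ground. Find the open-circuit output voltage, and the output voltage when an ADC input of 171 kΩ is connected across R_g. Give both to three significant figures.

Open-circuit: V = 10.1 × 22.0/(56.0 + 22.0) = 2.85 V.
With the load, R_g becomes R_g‖R_L = 19.49 kΩ, so V = 10.1 × 19.49/75.49 = 2.61 V.

Unloaded: 2.85 V; loaded: 2.61 V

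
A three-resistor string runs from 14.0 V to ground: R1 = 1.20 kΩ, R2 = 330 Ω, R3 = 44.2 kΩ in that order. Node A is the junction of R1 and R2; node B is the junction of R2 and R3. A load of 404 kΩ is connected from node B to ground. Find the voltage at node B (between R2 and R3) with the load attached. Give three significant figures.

At node B, R3 is in parallel with the load: R3‖R_L = 39840 Ω.
Below node A the resistance is R2 + (R3‖R_L) = 40170 Ω, so V_A = 14.0 × 40170/41370 = 13.59 V.
Then V_B = V_A × (R3‖R_L)/(R2 + R3‖R_L) = 13.59 × 39840/40170 = 13.5 V.

V ≈ 13.5 V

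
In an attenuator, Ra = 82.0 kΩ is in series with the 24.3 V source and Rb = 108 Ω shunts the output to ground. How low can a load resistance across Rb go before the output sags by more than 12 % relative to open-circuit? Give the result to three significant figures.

Output resistance R_th = Ra‖Rb = (82000 × 108)/82110 = 107.9 Ω.
The fractional drop is R_th/(R_th + R_L); requiring this ≤ 0.120 gives R_L ≥ R_th(1/0.120 − 1) = 107.9 × 7.333 = 791 Ω.

R_L(min) ≈ 791 Ω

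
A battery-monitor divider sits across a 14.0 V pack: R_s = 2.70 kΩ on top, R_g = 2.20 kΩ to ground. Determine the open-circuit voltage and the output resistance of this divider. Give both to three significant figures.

V_th is the open-circuit tap voltage: 14.0 × 2.20/(2.70 + 2.20) = 6.29 V.
With the supply zeroed, R_s and R_g appear in parallel from the tap: R_th = R_s‖R_g = (2.70 × 2.20)/4.900 = 1.21 kΩ.

V_th = 6.29 V, R_th = 1.21 kΩ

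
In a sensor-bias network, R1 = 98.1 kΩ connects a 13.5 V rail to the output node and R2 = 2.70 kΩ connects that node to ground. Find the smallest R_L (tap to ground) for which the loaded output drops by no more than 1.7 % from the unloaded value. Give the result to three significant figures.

Output resistance R_th = R1‖R2 = (98.1 × 2.70)/100.8 = 2.628 kΩ.
The fractional drop is R_th/(R_th + R_L); requiring this ≤ 0.0170 gives R_L ≥ R_th(1/0.0170 − 1) = 2.628 × 57.82 = 152 kΩ.

R_L(min) ≈ 152 kΩ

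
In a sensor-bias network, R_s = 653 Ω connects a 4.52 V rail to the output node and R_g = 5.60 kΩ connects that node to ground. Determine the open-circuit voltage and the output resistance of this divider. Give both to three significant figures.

V_th = 4.05 V, R_th = 585 Ω

V_th is the open-circuit tap voltage: 4.52 × 5600/(653 + 5600) = 4.05 V.
With the supply zeroed, R_s and R_g appear in parallel from the tap: R_th = R_s‖R_g = (653 × 5600)/6253 = 585 Ω.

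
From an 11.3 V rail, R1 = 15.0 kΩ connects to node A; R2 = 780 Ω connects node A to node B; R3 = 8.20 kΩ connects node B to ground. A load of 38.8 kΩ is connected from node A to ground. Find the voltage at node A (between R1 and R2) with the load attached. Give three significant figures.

V ≈ 3.70 V

Below node A the series string R2+R3 = 8980 Ω sits in parallel with the 38800 Ω load: 7292 Ω.
V_A = 11.3 × 7292/(15000 + 7292) = 3.70 V.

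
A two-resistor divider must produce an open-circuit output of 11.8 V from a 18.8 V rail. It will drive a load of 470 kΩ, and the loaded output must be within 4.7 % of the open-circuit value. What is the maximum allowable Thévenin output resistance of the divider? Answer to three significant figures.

Loading drop = R_th/(R_th + R_L) ≤ 0.0470, so R_th ≤ R_L · ε/(1−ε) = 470 kΩ × 0.0470/0.9530 = 23.2 kΩ.

R_th ≤ 23.2 kΩ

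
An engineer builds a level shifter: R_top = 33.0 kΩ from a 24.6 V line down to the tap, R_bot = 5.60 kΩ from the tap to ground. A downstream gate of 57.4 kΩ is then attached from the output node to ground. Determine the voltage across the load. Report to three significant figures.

V_out ≈ 3.29 V

The load sits in parallel with R_bot: R_bot‖R_L = (5.60 × 57.4) / (5.60 + 57.4) = 5.102 kΩ.
V_out = 24.6 × 5.102 / (33.0 + 5.102) = 24.6 × 5.102/38.10 = 3.29 V.
(Unloaded it would have been 3.57 V.)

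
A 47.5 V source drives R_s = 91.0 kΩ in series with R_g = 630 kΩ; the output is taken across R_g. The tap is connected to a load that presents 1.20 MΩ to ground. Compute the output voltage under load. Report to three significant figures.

The load sits in parallel with R_g: R_g‖R_L = (630 × 1200) / (630 + 1200) = 413.1 kΩ.
V_out = 47.5 × 413.1 / (91.0 + 413.1) = 47.5 × 413.1/504.1 = 38.9 V.
(Unloaded it would have been 41.5 V.)

V_out ≈ 38.9 V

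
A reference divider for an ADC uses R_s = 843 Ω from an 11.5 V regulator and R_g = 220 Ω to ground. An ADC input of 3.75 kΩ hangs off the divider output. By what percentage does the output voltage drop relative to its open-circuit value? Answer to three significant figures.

The divider's output (Thévenin) resistance is R_s‖R_g = 174.5 Ω.
Fractional drop under load = R_th/(R_th + R_L) = 174.5 / (174.5 + 3750) = 0.04446.
So the output falls by 4.45 %.

4.45 %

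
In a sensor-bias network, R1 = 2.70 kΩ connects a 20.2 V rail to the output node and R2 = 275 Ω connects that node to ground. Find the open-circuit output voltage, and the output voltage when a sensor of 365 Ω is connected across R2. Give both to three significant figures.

Unloaded: 1.87 V; loaded: 1.11 V

Open-circuit: V = 20.2 × 275/(2700 + 275) = 1.87 V.
With the load, R2 becomes R2‖R_L = 156.8 Ω, so V = 20.2 × 156.8/2857 = 1.11 V.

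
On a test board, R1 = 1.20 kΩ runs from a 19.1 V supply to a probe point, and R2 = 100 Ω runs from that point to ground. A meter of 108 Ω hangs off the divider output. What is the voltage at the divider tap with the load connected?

V_out ≈ 0.792 V

The load sits in parallel with R2: R2‖R_L = (100 × 108) / (100 + 108) = 51.92 Ω.
V_out = 19.1 × 51.92 / (1200 + 51.92) = 19.1 × 51.92/1252 = 0.792 V.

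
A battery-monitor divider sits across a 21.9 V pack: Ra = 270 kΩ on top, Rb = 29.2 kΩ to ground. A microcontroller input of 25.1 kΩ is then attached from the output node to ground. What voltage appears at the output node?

The load sits in parallel with Rb: Rb‖R_L = (29.2 × 25.1) / (29.2 + 25.1) = 13.50 kΩ.
V_out = 21.9 × 13.50 / (270 + 13.50) = 21.9 × 13.50/283.5 = 1.04 V.

V_out ≈ 1.04 V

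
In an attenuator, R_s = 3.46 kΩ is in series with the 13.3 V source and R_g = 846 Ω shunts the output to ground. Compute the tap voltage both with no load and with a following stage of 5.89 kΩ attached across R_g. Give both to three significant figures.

Open-circuit: V = 13.3 × 846/(3460 + 846) = 2.61 V.
With the load, R_g becomes R_g‖R_L = 739.7 Ω, so V = 13.3 × 739.7/4200 = 2.34 V.

Unloaded: 2.61 V; loaded: 2.34 V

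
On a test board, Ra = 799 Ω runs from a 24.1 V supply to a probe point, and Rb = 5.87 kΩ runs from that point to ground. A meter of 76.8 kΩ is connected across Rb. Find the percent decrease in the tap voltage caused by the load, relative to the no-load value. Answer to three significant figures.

0.907 %

The divider's output (Thévenin) resistance is Ra‖Rb = 703.3 Ω.
Fractional drop under load = R_th/(R_th + R_L) = 703.3 / (703.3 + 76800) = 0.009074.
So the output falls by 0.907 %.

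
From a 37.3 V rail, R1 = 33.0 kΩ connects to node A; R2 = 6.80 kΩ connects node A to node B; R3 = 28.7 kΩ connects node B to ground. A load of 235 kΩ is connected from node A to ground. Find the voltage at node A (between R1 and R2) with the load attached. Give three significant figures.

V ≈ 18.0 V

Below node A the series string R2+R3 = 35.50 kΩ sits in parallel with the 235 kΩ load: 30.84 kΩ.
V_A = 37.3 × 30.84/(33.0 + 30.84) = 18.0 V.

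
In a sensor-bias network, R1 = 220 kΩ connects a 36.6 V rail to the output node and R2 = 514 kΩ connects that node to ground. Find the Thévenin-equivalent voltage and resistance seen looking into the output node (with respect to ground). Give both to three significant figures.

V_th = 25.6 V, R_th = 154 kΩ

V_th is the open-circuit tap voltage: 36.6 × 514/(220 + 514) = 25.6 V.
With the supply zeroed, R1 and R2 appear in parallel from the tap: R_th = R1‖R2 = (220 × 514)/734.0 = 154 kΩ.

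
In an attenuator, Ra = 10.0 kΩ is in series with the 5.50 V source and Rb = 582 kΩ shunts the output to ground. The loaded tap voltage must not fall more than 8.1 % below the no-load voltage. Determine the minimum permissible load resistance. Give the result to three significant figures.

Output resistance R_th = Ra‖Rb = (10.0 × 582)/592.0 = 9.831 kΩ.
The fractional drop is R_th/(R_th + R_L); requiring this ≤ 0.0810 gives R_L ≥ R_th(1/0.0810 − 1) = 9.831 × 11.35 = 112 kΩ.

R_L(min) ≈ 112 kΩ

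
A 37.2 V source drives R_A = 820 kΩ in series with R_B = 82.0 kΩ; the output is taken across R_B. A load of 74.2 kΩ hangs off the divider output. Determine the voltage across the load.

V_out ≈ 1.69 V

The load sits in parallel with R_B: R_B‖R_L = (82.0 × 74.2) / (82.0 + 74.2) = 38.95 kΩ.
V_out = 37.2 × 38.95 / (820 + 38.95) = 37.2 × 38.95/859.0 = 1.69 V.
(Unloaded it would have been 3.38 V.)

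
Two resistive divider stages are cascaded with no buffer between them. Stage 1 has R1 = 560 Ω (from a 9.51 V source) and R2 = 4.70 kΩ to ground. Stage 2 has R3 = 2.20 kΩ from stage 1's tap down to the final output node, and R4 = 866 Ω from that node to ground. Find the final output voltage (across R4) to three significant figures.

Stage 2 presents R3+R4 = 3066 Ω as a load on stage 1's tap.
Stage 1's lower leg becomes R2‖(R3+R4) = 1856 Ω, so V_mid = 9.51 × 1856/2416 = 7.305 V.
Stage 2 is itself unloaded: V_out = V_mid × R4/(R3+R4) = 7.305 × 866/3066 = 2.06 V.

V_out ≈ 2.06 V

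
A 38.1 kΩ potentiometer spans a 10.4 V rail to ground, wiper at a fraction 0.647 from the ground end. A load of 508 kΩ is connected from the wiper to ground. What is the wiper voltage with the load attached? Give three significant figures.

The wiper splits the pot into (1−α)R = 13.45 kΩ above and αR = 24.65 kΩ below.
Lower section ‖ load = 23.51 kΩ.
V_wiper = 10.4 × 23.51/(13.45 + 23.51) = 6.62 V.

V ≈ 6.62 V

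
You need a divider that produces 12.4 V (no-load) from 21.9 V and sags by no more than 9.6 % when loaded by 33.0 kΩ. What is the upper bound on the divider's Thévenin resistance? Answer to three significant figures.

Loading drop = R_th/(R_th + R_L) ≤ 0.0960, so R_th ≤ R_L · ε/(1−ε) = 33.0 kΩ × 0.0960/0.9040 = 3.50 kΩ.

R_th ≤ 3.50 kΩ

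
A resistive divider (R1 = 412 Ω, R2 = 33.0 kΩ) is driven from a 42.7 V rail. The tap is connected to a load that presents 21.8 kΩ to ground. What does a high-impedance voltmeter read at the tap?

V_out ≈ 41.4 V

The load sits in parallel with R2: R2‖R_L = (33000 × 21800) / (33000 + 21800) = 13130 Ω.
V_out = 42.7 × 13130 / (412 + 13130) = 42.7 × 13130/13540 = 41.4 V.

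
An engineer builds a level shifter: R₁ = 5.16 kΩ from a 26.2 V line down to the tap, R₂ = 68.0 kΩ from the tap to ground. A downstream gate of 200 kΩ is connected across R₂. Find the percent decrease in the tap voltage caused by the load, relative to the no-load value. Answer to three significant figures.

2.34 %

The divider's output (Thévenin) resistance is R₁‖R₂ = 4.796 kΩ.
Fractional drop under load = R_th/(R_th + R_L) = 4.796 / (4.796 + 200) = 0.02342.
So the output falls by 2.34 %.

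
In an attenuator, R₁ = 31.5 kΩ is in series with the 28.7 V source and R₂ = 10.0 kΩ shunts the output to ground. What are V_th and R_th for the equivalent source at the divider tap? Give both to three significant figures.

V_th = 6.92 V, R_th = 7.59 kΩ

V_th is the open-circuit tap voltage: 28.7 × 10.0/(31.5 + 10.0) = 6.92 V.
With the supply zeroed, R₁ and R₂ appear in parallel from the tap: R_th = R₁‖R₂ = (31.5 × 10.0)/41.50 = 7.59 kΩ.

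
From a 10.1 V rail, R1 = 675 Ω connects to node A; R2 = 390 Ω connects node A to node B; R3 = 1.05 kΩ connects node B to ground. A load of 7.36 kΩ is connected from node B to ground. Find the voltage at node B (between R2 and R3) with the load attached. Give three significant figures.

At node B, R3 is in parallel with the load: R3‖R_L = 918.9 Ω.
Below node A the resistance is R2 + (R3‖R_L) = 1309 Ω, so V_A = 10.1 × 1309/1984 = 6.664 V.
Then V_B = V_A × (R3‖R_L)/(R2 + R3‖R_L) = 6.664 × 918.9/1309 = 4.68 V.

V ≈ 4.68 V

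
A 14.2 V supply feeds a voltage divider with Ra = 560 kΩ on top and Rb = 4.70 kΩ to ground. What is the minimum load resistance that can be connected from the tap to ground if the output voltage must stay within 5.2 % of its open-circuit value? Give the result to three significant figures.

R_L(min) ≈ 85.0 kΩ

Output resistance R_th = Ra‖Rb = (560 × 4.70)/564.7 = 4.661 kΩ.
The fractional drop is R_th/(R_th + R_L); requiring this ≤ 0.0520 gives R_L ≥ R_th(1/0.0520 − 1) = 4.661 × 18.23 = 85.0 kΩ.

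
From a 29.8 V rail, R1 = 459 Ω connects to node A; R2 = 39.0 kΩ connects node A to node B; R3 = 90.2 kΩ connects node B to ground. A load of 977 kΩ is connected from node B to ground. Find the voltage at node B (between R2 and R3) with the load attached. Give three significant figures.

At node B, R3 is in parallel with the load: R3‖R_L = 82580 Ω.
Below node A the resistance is R2 + (R3‖R_L) = 121600 Ω, so V_A = 29.8 × 121600/122000 = 29.69 V.
Then V_B = V_A × (R3‖R_L)/(R2 + R3‖R_L) = 29.69 × 82580/121600 = 20.2 V.

V ≈ 20.2 V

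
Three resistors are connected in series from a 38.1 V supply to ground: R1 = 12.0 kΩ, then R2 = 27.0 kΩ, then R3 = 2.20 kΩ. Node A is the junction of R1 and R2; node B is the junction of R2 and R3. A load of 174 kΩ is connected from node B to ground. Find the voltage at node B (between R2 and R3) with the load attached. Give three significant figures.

V ≈ 2.01 V

At node B, R3 is in parallel with the load: R3‖R_L = 2.173 kΩ.
Below node A the resistance is R2 + (R3‖R_L) = 29.17 kΩ, so V_A = 38.1 × 29.17/41.17 = 27.00 V.
Then V_B = V_A × (R3‖R_L)/(R2 + R3‖R_L) = 27.00 × 2.173/29.17 = 2.01 V.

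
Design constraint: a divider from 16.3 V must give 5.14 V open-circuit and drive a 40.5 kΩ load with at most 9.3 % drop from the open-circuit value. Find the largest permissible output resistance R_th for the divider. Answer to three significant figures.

Loading drop = R_th/(R_th + R_L) ≤ 0.0930, so R_th ≤ R_L · ε/(1−ε) = 40.5 kΩ × 0.0930/0.9070 = 4.15 kΩ.
(Any R1, R2 with R2/(R1+R2) = 0.315 and R1‖R2 ≤ 4.15 kΩ will meet the spec.)

R_th ≤ 4.15 kΩ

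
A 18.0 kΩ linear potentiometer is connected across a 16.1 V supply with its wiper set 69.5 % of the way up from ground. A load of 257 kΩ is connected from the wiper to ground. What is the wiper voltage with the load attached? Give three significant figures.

V ≈ 11.0 V

The wiper splits the pot into (1−α)R = 5.490 kΩ above and αR = 12.51 kΩ below.
Lower section ‖ load = 11.93 kΩ.
V_wiper = 16.1 × 11.93/(5.490 + 11.93) = 11.0 V.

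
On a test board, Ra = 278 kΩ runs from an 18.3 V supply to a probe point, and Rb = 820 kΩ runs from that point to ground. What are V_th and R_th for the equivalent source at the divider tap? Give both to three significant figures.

V_th = 13.7 V, R_th = 208 kΩ

V_th is the open-circuit tap voltage: 18.3 × 820/(278 + 820) = 13.7 V.
With the supply zeroed, Ra and Rb appear in parallel from the tap: R_th = Ra‖Rb = (278 × 820)/1098 = 208 kΩ.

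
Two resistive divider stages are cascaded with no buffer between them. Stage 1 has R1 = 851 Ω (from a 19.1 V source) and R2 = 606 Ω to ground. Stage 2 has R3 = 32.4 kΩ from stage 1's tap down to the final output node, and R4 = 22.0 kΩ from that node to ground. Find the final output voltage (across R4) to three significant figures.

V_out ≈ 3.19 V

Stage 2 presents R3+R4 = 54400 Ω as a load on stage 1's tap.
Stage 1's lower leg becomes R2‖(R3+R4) = 599.3 Ω, so V_mid = 19.1 × 599.3/1450 = 7.893 V.
Stage 2 is itself unloaded: V_out = V_mid × R4/(R3+R4) = 7.893 × 22000/54400 = 3.19 V.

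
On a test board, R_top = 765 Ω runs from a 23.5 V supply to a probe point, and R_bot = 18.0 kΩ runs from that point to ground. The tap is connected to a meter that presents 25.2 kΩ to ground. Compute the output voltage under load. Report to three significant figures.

V_out ≈ 21.9 V

The load sits in parallel with R_bot: R_bot‖R_L = (18000 × 25200) / (18000 + 25200) = 10500 Ω.
V_out = 23.5 × 10500 / (765 + 10500) = 23.5 × 10500/11260 = 21.9 V.
(Unloaded it would have been 22.5 V.)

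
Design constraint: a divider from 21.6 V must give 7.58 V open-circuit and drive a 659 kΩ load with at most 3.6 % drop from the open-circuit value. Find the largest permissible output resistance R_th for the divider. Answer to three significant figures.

Loading drop = R_th/(R_th + R_L) ≤ 0.0360, so R_th ≤ R_L · ε/(1−ε) = 659 kΩ × 0.0360/0.9640 = 24.6 kΩ.
(Any R1, R2 with R2/(R1+R2) = 0.351 and R1‖R2 ≤ 24.6 kΩ will meet the spec.)

R_th ≤ 24.6 kΩ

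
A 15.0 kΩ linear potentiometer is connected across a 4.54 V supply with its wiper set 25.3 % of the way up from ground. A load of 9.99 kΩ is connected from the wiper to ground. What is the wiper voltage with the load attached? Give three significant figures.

V ≈ 0.895 V

The wiper splits the pot into (1−α)R = 11.21 kΩ above and αR = 3.795 kΩ below.
Lower section ‖ load = 2.750 kΩ.
V_wiper = 4.54 × 2.750/(11.21 + 2.750) = 0.895 V.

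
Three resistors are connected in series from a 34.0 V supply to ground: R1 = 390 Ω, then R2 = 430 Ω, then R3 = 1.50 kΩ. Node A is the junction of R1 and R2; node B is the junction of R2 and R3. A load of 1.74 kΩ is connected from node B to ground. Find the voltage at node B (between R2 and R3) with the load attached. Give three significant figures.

At node B, R3 is in parallel with the load: R3‖R_L = 805.6 Ω.
Below node A the resistance is R2 + (R3‖R_L) = 1236 Ω, so V_A = 34.0 × 1236/1626 = 25.84 V.
Then V_B = V_A × (R3‖R_L)/(R2 + R3‖R_L) = 25.84 × 805.6/1236 = 16.8 V.

V ≈ 16.8 V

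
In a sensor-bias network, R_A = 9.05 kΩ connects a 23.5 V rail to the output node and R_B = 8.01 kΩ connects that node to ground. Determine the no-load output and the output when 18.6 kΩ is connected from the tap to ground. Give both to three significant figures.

Open-circuit: V = 23.5 × 8.01/(9.05 + 8.01) = 11.0 V.
With the load, R_B becomes R_B‖R_L = 5.599 kΩ, so V = 23.5 × 5.599/14.65 = 8.98 V.

Unloaded: 11.0 V; loaded: 8.98 V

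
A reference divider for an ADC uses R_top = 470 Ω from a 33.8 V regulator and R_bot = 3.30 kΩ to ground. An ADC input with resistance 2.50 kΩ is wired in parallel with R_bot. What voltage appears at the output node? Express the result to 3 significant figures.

The load sits in parallel with R_bot: R_bot‖R_L = (3300 × 2500) / (3300 + 2500) = 1422 Ω.
V_out = 33.8 × 1422 / (470 + 1422) = 33.8 × 1422/1892 = 25.4 V.

V_out ≈ 25.4 V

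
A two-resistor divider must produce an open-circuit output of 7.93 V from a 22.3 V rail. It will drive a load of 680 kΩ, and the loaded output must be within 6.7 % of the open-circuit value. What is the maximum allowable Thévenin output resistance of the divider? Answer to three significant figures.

R_th ≤ 48.8 kΩ

Loading drop = R_th/(R_th + R_L) ≤ 0.0670, so R_th ≤ R_L · ε/(1−ε) = 680 kΩ × 0.0670/0.9330 = 48.8 kΩ.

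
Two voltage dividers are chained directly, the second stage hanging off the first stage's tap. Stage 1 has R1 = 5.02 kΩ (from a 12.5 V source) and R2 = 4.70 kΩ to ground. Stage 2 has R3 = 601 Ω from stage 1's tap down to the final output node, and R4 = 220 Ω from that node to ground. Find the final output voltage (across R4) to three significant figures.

V_out ≈ 0.409 V

Stage 2 presents R3+R4 = 821.0 Ω as a load on stage 1's tap.
Stage 1's lower leg becomes R2‖(R3+R4) = 698.9 Ω, so V_mid = 12.5 × 698.9/5719 = 1.528 V.
Stage 2 is itself unloaded: V_out = V_mid × R4/(R3+R4) = 1.528 × 220/821.0 = 0.409 V.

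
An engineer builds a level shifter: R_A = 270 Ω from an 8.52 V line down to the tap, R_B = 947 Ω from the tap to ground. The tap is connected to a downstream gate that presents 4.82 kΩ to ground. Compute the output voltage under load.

The load sits in parallel with R_B: R_B‖R_L = (947 × 4820) / (947 + 4820) = 791.5 Ω.
V_out = 8.52 × 791.5 / (270 + 791.5) = 8.52 × 791.5/1061 = 6.35 V.
(Unloaded it would have been 6.63 V.)

V_out ≈ 6.35 V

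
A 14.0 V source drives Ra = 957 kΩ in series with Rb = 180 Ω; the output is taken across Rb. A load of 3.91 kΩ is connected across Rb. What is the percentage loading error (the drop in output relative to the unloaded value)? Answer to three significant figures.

The divider's output (Thévenin) resistance is Ra‖Rb = 180.0 Ω.
Fractional drop under load = R_th/(R_th + R_L) = 180.0 / (180.0 + 3910) = 0.04400.
So the output falls by 4.40 %.

4.40 %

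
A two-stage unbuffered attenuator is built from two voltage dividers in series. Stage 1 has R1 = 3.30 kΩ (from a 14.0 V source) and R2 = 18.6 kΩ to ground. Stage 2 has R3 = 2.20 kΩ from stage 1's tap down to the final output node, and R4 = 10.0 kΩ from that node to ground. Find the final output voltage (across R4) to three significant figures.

V_out ≈ 7.93 V

Stage 2 presents R3+R4 = 12.20 kΩ as a load on stage 1's tap.
Stage 1's lower leg becomes R2‖(R3+R4) = 7.368 kΩ, so V_mid = 14.0 × 7.368/10.67 = 9.669 V.
Stage 2 is itself unloaded: V_out = V_mid × R4/(R3+R4) = 9.669 × 10.0/12.20 = 7.93 V.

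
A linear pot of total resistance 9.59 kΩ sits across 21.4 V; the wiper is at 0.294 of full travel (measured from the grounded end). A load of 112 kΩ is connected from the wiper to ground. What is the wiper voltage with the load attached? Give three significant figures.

V ≈ 6.18 V

The wiper splits the pot into (1−α)R = 6.771 kΩ above and αR = 2.819 kΩ below.
Lower section ‖ load = 2.750 kΩ.
V_wiper = 21.4 × 2.750/(6.771 + 2.750) = 6.18 V.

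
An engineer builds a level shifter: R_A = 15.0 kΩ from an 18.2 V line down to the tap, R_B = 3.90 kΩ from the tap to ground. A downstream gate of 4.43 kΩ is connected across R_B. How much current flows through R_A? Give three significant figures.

R_B‖R_L = 2.074 kΩ, so the source sees R_A + R_B‖R_L = 17.07 kΩ.
I = 18.2 V / 17.07 kΩ = 1.07 mA.

I ≈ 1.07 mA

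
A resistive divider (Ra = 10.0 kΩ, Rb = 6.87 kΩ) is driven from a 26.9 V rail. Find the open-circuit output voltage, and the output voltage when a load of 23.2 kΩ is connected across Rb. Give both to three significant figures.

Unloaded: 11.0 V; loaded: 9.32 V

Open-circuit: V = 26.9 × 6.87/(10.0 + 6.87) = 11.0 V.
With the load, Rb becomes Rb‖R_L = 5.300 kΩ, so V = 26.9 × 5.300/15.30 = 9.32 V.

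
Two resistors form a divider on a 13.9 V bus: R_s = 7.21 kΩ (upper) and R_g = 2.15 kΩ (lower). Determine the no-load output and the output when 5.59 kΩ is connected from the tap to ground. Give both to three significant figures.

Open-circuit: V = 13.9 × 2.15/(7.21 + 2.15) = 3.19 V.
With the load, R_g becomes R_g‖R_L = 1.553 kΩ, so V = 13.9 × 1.553/8.763 = 2.46 V.

Unloaded: 3.19 V; loaded: 2.46 V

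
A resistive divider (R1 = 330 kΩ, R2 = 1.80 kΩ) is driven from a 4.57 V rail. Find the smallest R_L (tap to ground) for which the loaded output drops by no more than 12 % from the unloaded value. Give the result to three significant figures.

R_L(min) ≈ 13.1 kΩ

Output resistance R_th = R1‖R2 = (330 × 1.80)/331.8 = 1.790 kΩ.
The fractional drop is R_th/(R_th + R_L); requiring this ≤ 0.120 gives R_L ≥ R_th(1/0.120 − 1) = 1.790 × 7.333 = 13.1 kΩ.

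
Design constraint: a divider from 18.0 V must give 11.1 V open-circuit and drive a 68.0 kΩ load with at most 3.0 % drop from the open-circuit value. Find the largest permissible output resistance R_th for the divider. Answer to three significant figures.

Loading drop = R_th/(R_th + R_L) ≤ 0.0300, so R_th ≤ R_L · ε/(1−ε) = 68.0 kΩ × 0.0300/0.9700 = 2.10 kΩ.

R_th ≤ 2.10 kΩ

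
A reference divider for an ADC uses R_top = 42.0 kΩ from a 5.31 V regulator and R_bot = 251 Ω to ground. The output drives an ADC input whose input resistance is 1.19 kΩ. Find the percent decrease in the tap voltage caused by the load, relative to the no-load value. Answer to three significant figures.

17.3 %

The divider's output (Thévenin) resistance is R_top‖R_bot = 249.5 Ω.
Fractional drop under load = R_th/(R_th + R_L) = 249.5 / (249.5 + 1190) = 0.1733.
So the output falls by 17.3 %.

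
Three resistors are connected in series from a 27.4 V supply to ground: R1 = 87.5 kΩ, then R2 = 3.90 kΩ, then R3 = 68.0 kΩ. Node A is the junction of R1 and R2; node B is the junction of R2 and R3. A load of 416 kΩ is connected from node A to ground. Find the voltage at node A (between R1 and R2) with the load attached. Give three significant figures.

V ≈ 11.3 V

Below node A the series string R2+R3 = 71.90 kΩ sits in parallel with the 416 kΩ load: 61.30 kΩ.
V_A = 27.4 × 61.30/(87.5 + 61.30) = 11.3 V.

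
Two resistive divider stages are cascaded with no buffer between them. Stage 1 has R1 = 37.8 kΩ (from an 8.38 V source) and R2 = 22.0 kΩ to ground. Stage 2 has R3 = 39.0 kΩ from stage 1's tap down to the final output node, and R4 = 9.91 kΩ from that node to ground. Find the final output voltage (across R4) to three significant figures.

V_out ≈ 0.486 V

Stage 2 presents R3+R4 = 48.91 kΩ as a load on stage 1's tap.
Stage 1's lower leg becomes R2‖(R3+R4) = 15.17 kΩ, so V_mid = 8.38 × 15.17/52.97 = 2.400 V.
Stage 2 is itself unloaded: V_out = V_mid × R4/(R3+R4) = 2.400 × 9.91/48.91 = 0.486 V.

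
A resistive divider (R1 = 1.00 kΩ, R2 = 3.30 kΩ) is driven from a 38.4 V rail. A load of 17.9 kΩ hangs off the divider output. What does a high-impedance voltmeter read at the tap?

The load sits in parallel with R2: R2‖R_L = (3.30 × 17.9) / (3.30 + 17.9) = 2.786 kΩ.
V_out = 38.4 × 2.786 / (1.00 + 2.786) = 38.4 × 2.786/3.786 = 28.3 V.

V_out ≈ 28.3 V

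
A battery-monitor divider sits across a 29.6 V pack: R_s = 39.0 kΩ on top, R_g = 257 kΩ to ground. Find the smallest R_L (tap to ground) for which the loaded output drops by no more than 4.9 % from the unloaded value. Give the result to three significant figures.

Output resistance R_th = R_s‖R_g = (39.0 × 257)/296.0 = 33.86 kΩ.
The fractional drop is R_th/(R_th + R_L); requiring this ≤ 0.0490 gives R_L ≥ R_th(1/0.0490 − 1) = 33.86 × 19.41 = 657 kΩ.

R_L(min) ≈ 657 kΩ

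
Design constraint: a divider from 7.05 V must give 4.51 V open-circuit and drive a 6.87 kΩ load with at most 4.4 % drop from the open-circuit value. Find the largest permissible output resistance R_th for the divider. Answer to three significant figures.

R_th ≤ 316 Ω

Loading drop = R_th/(R_th + R_L) ≤ 0.0440, so R_th ≤ R_L · ε/(1−ε) = 6.87 kΩ × 0.0440/0.9560 = 316 Ω.
(Any R1, R2 with R2/(R1+R2) = 0.640 and R1‖R2 ≤ 316 Ω will meet the spec.)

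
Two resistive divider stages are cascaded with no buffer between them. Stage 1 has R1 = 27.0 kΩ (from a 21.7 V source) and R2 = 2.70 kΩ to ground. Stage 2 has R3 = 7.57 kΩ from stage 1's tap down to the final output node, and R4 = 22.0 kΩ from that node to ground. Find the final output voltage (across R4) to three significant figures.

V_out ≈ 1.36 V

Stage 2 presents R3+R4 = 29.57 kΩ as a load on stage 1's tap.
Stage 1's lower leg becomes R2‖(R3+R4) = 2.474 kΩ, so V_mid = 21.7 × 2.474/29.47 = 1.822 V.
Stage 2 is itself unloaded: V_out = V_mid × R4/(R3+R4) = 1.822 × 22.0/29.57 = 1.36 V.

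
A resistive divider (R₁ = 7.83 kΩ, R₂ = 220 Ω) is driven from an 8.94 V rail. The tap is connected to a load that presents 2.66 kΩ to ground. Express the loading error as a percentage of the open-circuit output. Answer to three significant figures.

7.45 %

The divider's output (Thévenin) resistance is R₁‖R₂ = 214.0 Ω.
Fractional drop under load = R_th/(R_th + R_L) = 214.0 / (214.0 + 2660) = 0.07446.
So the output falls by 7.45 %.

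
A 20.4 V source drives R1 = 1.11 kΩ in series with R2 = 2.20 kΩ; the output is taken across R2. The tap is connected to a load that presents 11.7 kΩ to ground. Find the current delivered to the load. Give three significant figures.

R2‖R_L = 1.852 kΩ; V_out = 20.4 × 1.852/2.962 = 12.75 V.
I_L = V_out / R_L = 12.75 / 11.7 kΩ = 1.09 mA.

I_L ≈ 1.09 mA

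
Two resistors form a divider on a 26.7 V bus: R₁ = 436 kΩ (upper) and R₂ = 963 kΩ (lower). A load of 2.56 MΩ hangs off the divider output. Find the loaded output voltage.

The load sits in parallel with R₂: R₂‖R_L = (963 × 2560) / (963 + 2560) = 699.8 kΩ.
V_out = 26.7 × 699.8 / (436 + 699.8) = 26.7 × 699.8/1136 = 16.5 V.

V_out ≈ 16.5 V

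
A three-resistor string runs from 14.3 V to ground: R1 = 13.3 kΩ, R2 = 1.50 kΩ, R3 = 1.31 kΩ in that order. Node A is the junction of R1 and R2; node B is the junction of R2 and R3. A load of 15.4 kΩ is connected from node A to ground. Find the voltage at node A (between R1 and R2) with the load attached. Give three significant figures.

Below node A the series string R2+R3 = 2.810 kΩ sits in parallel with the 15.4 kΩ load: 2.376 kΩ.
V_A = 14.3 × 2.376/(13.3 + 2.376) = 2.17 V.

V ≈ 2.17 V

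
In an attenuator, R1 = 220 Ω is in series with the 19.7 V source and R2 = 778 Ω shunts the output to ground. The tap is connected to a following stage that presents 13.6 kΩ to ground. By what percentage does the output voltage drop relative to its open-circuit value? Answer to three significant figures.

1.25 %

The divider's output (Thévenin) resistance is R1‖R2 = 171.5 Ω.
Fractional drop under load = R_th/(R_th + R_L) = 171.5 / (171.5 + 13600) = 0.01245.
So the output falls by 1.25 %.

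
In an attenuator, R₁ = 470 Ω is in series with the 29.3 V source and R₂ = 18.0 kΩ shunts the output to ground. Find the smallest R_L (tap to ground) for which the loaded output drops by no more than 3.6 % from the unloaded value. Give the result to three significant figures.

R_L(min) ≈ 12.3 kΩ

Output resistance R_th = R₁‖R₂ = (470 × 18000)/18470 = 458.0 Ω.
The fractional drop is R_th/(R_th + R_L); requiring this ≤ 0.0360 gives R_L ≥ R_th(1/0.0360 − 1) = 458.0 × 26.78 = 12.3 kΩ.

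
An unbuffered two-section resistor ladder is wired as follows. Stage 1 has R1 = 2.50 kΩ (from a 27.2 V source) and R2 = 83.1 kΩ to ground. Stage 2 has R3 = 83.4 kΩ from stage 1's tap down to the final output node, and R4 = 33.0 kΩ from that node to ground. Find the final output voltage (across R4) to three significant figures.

V_out ≈ 7.33 V

Stage 2 presents R3+R4 = 116.4 kΩ as a load on stage 1's tap.
Stage 1's lower leg becomes R2‖(R3+R4) = 48.49 kΩ, so V_mid = 27.2 × 48.49/50.99 = 25.87 V.
Stage 2 is itself unloaded: V_out = V_mid × R4/(R3+R4) = 25.87 × 33.0/116.4 = 7.33 V.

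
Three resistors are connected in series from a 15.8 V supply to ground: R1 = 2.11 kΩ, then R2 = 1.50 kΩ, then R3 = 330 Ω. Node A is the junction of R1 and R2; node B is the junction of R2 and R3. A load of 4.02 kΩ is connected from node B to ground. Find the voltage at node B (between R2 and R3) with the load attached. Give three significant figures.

V ≈ 1.23 V

At node B, R3 is in parallel with the load: R3‖R_L = 305.0 Ω.
Below node A the resistance is R2 + (R3‖R_L) = 1805 Ω, so V_A = 15.8 × 1805/3915 = 7.284 V.
Then V_B = V_A × (R3‖R_L)/(R2 + R3‖R_L) = 7.284 × 305.0/1805 = 1.23 V.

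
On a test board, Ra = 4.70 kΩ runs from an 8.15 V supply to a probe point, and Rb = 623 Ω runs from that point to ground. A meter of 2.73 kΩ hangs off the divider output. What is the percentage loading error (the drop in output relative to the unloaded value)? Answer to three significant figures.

The divider's output (Thévenin) resistance is Ra‖Rb = 550.1 Ω.
Fractional drop under load = R_th/(R_th + R_L) = 550.1 / (550.1 + 2730) = 0.1677.
So the output falls by 16.8 %.

16.8 %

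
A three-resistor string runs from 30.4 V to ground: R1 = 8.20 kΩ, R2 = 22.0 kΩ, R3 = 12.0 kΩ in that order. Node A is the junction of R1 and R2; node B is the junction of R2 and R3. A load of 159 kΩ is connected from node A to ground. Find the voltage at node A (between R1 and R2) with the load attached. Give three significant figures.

Below node A the series string R2+R3 = 34.00 kΩ sits in parallel with the 159 kΩ load: 28.01 kΩ.
V_A = 30.4 × 28.01/(8.20 + 28.01) = 23.5 V.

V ≈ 23.5 V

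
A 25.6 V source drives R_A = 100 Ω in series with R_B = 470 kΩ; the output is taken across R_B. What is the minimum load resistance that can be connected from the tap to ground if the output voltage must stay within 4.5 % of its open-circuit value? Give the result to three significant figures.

Output resistance R_th = R_A‖R_B = (100 × 470000)/470100 = 99.98 Ω.
The fractional drop is R_th/(R_th + R_L); requiring this ≤ 0.0450 gives R_L ≥ R_th(1/0.0450 − 1) = 99.98 × 21.22 = 2.12 kΩ.

R_L(min) ≈ 2.12 kΩ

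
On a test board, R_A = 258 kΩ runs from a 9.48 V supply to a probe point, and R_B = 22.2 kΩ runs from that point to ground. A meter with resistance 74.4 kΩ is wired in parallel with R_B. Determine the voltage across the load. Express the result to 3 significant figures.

The load sits in parallel with R_B: R_B‖R_L = (22.2 × 74.4) / (22.2 + 74.4) = 17.10 kΩ.
V_out = 9.48 × 17.10 / (258 + 17.10) = 9.48 × 17.10/275.1 = 0.589 V.
(Unloaded it would have been 0.751 V.)

V_out ≈ 0.589 V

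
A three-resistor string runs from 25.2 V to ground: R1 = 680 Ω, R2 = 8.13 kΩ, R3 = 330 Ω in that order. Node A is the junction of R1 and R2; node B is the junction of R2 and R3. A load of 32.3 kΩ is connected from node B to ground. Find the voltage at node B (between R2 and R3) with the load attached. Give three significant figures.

V ≈ 0.901 V

At node B, R3 is in parallel with the load: R3‖R_L = 326.7 Ω.
Below node A the resistance is R2 + (R3‖R_L) = 8457 Ω, so V_A = 25.2 × 8457/9137 = 23.32 V.
Then V_B = V_A × (R3‖R_L)/(R2 + R3‖R_L) = 23.32 × 326.7/8457 = 0.901 V.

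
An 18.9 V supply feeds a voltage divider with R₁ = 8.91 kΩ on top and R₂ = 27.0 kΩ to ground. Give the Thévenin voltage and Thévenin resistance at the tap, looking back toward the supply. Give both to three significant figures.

V_th is the open-circuit tap voltage: 18.9 × 27.0/(8.91 + 27.0) = 14.2 V.
With the supply zeroed, R₁ and R₂ appear in parallel from the tap: R_th = R₁‖R₂ = (8.91 × 27.0)/35.91 = 6.70 kΩ.

V_th = 14.2 V, R_th = 6.70 kΩ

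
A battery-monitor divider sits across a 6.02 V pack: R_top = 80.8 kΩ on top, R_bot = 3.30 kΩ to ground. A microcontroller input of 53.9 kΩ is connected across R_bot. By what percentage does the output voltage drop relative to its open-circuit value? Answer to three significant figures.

The divider's output (Thévenin) resistance is R_top‖R_bot = 3.171 kΩ.
Fractional drop under load = R_th/(R_th + R_L) = 3.171 / (3.171 + 53.9) = 0.05555.
So the output falls by 5.56 %.

5.56 %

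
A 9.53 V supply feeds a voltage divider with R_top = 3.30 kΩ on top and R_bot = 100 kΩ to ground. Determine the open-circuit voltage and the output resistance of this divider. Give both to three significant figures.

V_th = 9.23 V, R_th = 3.19 kΩ

V_th is the open-circuit tap voltage: 9.53 × 100/(3.30 + 100) = 9.23 V.
With the supply zeroed, R_top and R_bot appear in parallel from the tap: R_th = R_top‖R_bot = (3.30 × 100)/103.3 = 3.19 kΩ.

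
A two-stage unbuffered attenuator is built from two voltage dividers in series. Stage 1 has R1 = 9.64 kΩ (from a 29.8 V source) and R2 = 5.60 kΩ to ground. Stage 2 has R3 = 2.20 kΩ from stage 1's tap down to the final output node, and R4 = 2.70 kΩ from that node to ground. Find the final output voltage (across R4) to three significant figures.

Stage 2 presents R3+R4 = 4.900 kΩ as a load on stage 1's tap.
Stage 1's lower leg becomes R2‖(R3+R4) = 2.613 kΩ, so V_mid = 29.8 × 2.613/12.25 = 6.356 V.
Stage 2 is itself unloaded: V_out = V_mid × R4/(R3+R4) = 6.356 × 2.70/4.900 = 3.50 V.

V_out ≈ 3.50 V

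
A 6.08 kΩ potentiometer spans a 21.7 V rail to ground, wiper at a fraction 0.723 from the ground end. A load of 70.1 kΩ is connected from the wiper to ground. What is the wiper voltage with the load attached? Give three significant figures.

The wiper splits the pot into (1−α)R = 1.684 kΩ above and αR = 4.396 kΩ below.
Lower section ‖ load = 4.136 kΩ.
V_wiper = 21.7 × 4.136/(1.684 + 4.136) = 15.4 V.

V ≈ 15.4 V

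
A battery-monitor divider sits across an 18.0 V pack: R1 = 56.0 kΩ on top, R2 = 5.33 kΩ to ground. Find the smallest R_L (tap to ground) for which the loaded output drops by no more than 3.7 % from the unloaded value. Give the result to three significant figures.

R_L(min) ≈ 127 kΩ

Output resistance R_th = R1‖R2 = (56.0 × 5.33)/61.33 = 4.867 kΩ.
The fractional drop is R_th/(R_th + R_L); requiring this ≤ 0.0370 gives R_L ≥ R_th(1/0.0370 − 1) = 4.867 × 26.03 = 127 kΩ.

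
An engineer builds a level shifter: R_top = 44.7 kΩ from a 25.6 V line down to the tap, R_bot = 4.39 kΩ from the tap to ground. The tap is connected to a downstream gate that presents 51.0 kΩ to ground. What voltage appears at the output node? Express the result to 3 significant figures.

V_out ≈ 2.12 V

The load sits in parallel with R_bot: R_bot‖R_L = (4.39 × 51.0) / (4.39 + 51.0) = 4.042 kΩ.
V_out = 25.6 × 4.042 / (44.7 + 4.042) = 25.6 × 4.042/48.74 = 2.12 V.
(Unloaded it would have been 2.29 V.)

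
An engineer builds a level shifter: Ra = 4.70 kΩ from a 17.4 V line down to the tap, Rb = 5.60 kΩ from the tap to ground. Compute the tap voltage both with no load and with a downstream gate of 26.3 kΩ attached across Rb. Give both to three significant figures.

Unloaded: 9.46 V; loaded: 8.62 V

Open-circuit: V = 17.4 × 5.60/(4.70 + 5.60) = 9.46 V.
With the load, Rb becomes Rb‖R_L = 4.617 kΩ, so V = 17.4 × 4.617/9.317 = 8.62 V.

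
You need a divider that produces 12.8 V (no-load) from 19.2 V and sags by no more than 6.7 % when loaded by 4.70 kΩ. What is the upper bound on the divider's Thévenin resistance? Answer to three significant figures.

Loading drop = R_th/(R_th + R_L) ≤ 0.0670, so R_th ≤ R_L · ε/(1−ε) = 4.70 kΩ × 0.0670/0.9330 = 338 Ω.
(Any R1, R2 with R2/(R1+R2) = 0.667 and R1‖R2 ≤ 338 Ω will meet the spec.)

R_th ≤ 338 Ω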